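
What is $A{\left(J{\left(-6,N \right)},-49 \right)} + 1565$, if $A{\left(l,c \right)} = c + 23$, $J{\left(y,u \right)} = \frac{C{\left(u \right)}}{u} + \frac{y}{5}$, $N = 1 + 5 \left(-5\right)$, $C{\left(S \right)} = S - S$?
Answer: $1539$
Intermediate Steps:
$C{\left(S \right)} = 0$
$N = -24$ ($N = 1 - 25 = -24$)
$J{\left(y,u \right)} = \frac{y}{5}$ ($J{\left(y,u \right)} = \frac{0}{u} + \frac{y}{5} = 0 + y \frac{1}{5} = 0 + \frac{y}{5} = \frac{y}{5}$)
$A{\left(l,c \right)} = 23 + c$
$A{\left(J{\left(-6,N \right)},-49 \right)} + 1565 = \left(23 - 49\right) + 1565 = -26 + 1565 = 1539$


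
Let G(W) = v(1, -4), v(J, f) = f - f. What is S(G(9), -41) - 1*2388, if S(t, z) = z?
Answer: -2429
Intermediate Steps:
v(J, f) = 0
G(W) = 0
S(G(9), -41) - 1*2388 = -41 - 1*2388 = -41 - 2388 = -2429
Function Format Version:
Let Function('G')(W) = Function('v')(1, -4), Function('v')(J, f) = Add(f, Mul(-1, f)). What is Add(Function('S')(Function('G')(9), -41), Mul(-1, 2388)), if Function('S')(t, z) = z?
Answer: -2429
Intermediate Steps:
Function('v')(J, f) = 0
Function('G')(W) = 0
Add(Function('S')(Function('G')(9), -41), Mul(-1, 2388)) = Add(-41, Mul(-1, 2388)) = Add(-41, -2388) = -2429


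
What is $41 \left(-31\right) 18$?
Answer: $-22878$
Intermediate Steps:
$41 \left(-31\right) 18 = \left(-1271\right) 18 = -22878$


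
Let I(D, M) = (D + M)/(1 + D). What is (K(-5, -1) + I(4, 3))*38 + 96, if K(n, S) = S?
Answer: 556/5 ≈ 111.20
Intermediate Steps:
I(D, M) = (D + M)/(1 + D)
(K(-5, -1) + I(4, 3))*38 + 96 = (-1 + (4 + 3)/(1 + 4))*38 + 96 = (-1 + 7/5)*38 + 96 = (2/5)*38 + 96 = 76/5 + 96 = 556/5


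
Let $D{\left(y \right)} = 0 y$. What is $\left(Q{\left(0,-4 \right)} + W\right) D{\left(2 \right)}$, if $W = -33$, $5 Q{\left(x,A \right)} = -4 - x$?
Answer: $0$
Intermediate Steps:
$Q{\left(x,A \right)} = - \frac{4}{5} - \frac{x}{5}$ ($Q{\left(x,A \right)} = \frac{-4 - x}{5} = - \frac{4}{5} - \frac{x}{5}$)
$D{\left(y \right)} = 0$
$\left(Q{\left(0,-4 \right)} + W\right) D{\left(2 \right)} = \left(\left(- \frac{4}{5} - 0\right) - 33\right) 0 = \left(\left(- \frac{4}{5} + 0\right) - 33\right) 0 = \left(- \frac{4}{5} - 33\right) 0 = \left(- \frac{169}{5}\right) 0 = 0$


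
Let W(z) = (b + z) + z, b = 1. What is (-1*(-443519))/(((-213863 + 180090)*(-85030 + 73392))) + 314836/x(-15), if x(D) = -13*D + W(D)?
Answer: 61873209102809/32623164442 ≈ 1896.6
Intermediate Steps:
W(z) = 1 + 2*z (W(z) = (1 + z) + z = 1 + 2*z)
x(D) = 1 - 11*D (x(D) = -13*D + (1 + 2*D) = 1 - 11*D)
(-1*(-443519))/(((-213863 + 180090)*(-85030 + 73392))) + 314836/x(-15) = (-1*(-443519))/(((-213863 + 180090)*(-85030 + 73392))) + 314836/(1 - 11*(-15)) = 443519/((-33773*(-11638))) + 314836/(1 + 165) = 443519/393050174 + 314836/166 = 443519*(1/393050174) + 314836*(1/166) = 443519/393050174 + 157418/83 = 61873209102809/32623164442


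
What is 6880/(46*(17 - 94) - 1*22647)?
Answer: -6880/26189 ≈ -0.26271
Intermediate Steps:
6880/(46*(17 - 94) - 1*22647) = 6880/(46*(-77) - 22647) = 6880/(-3542 - 22647) = 6880/(-26189) = 6880*(-1/26189) = -6880/26189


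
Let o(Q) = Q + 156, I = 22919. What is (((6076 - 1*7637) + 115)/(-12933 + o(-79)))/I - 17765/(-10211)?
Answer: 2617206375533/1504318543052 ≈ 1.7398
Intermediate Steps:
o(Q) = 156 + Q
(((6076 - 1*7637) + 115)/(-12933 + o(-79)))/I - 17765/(-10211) = (((6076 - 1*7637) + 115)/(-12933 + (156 - 79)))/22919 - 17765/(-10211) = (((6076 - 7637) + 115)/(-12933 + 77))*(1/22919) - 17765*(-1/10211) = ((-1561 + 115)/(-12856))*(1/22919) + 17765/10211 = -1446*(-1/12856)*(1/22919) + 17765/10211 = (723/6428)*(1/22919) + 17765/10211 = 723/147323332 + 17765/10211 = 2617206375533/1504318543052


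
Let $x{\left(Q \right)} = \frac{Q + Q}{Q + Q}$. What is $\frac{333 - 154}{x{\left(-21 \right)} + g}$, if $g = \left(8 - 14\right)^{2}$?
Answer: $\frac{179}{37} \approx 4.8378$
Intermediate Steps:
$x{\left(Q \right)} = 1$ ($x{\left(Q \right)} = \frac{2 Q}{2 Q} = 2 Q \frac{1}{2 Q} = 1$)
$g = 36$ ($g = \left(-6\right)^{2} = 36$)
$\frac{333 - 154}{x{\left(-21 \right)} + g} = \frac{333 - 154}{1 + 36} = \frac{179}{37}$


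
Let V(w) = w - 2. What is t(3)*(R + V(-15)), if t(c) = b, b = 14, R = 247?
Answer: 3220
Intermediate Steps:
V(w) = -2 + w
t(c) = 14
t(3)*(R + V(-15)) = 14*(247 + (-2 - 15)) = 14*(247 - 17) = 14*230 = 3220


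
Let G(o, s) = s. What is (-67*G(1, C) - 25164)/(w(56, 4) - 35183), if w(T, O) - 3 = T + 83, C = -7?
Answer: 24695/35041 ≈ 0.70475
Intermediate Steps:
w(T, O) = 86 + T (w(T, O) = 3 + (T + 83) = 3 + (83 + T) = 86 + T)
(-67*G(1, C) - 25164)/(w(56, 4) - 35183) = (-67*(-7) - 25164)/((86 + 56) - 35183) = (469 - 25164)/(142 - 35183) = -24695/(-35041) = -24695*(-1/35041) = 24695/35041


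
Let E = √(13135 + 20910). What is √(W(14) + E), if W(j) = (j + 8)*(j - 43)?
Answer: √(-638 + √34045) ≈ 21.295*I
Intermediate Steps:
W(j) = (-43 + j)*(8 + j) (W(j) = (8 + j)*(-43 + j) = (-43 + j)*(8 + j))
E = √34045 ≈ 184.51
√(W(14) + E) = √((-344 + 14² - 35*14) + √34045) = √((-344 + 196 - 490) + √34045) = √(-638 + √34045)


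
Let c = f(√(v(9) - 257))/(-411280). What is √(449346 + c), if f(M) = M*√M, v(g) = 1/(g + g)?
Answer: √(6840668913307776 - 51410*√3*506530^(¼)*I^(3/2))/123384 ≈ 670.33 - 8.2301e-8*I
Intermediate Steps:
v(g) = 1/(2*g)
f(M) = M^(3/2)
c = -5*√3*10^(¼)*37^(¾)*I^(3/2)/1480608 (c = (√((½)/9 - 257))^(3/2)/(-411280) = (√((½)*(⅑) - 257))^(3/2)*(-1/411280) = (√(1/18 - 257))^(3/2)*(-1/411280) = (√(-4625/18))^(3/2)*(-1/411280) = (5*I*√370/6)^(3/2)*(-1/411280) = (25*√3*10^(¼)*37^(¾)*I^(3/2)/18)*(-1/411280) = -5*√3*10^(¼)*37^(¾)*I^(3/2)/1480608 ≈ 0.00011034 - 0.00011034*I)
√(449346 + c) = √(449346 - 5*√3*506530^(¼)*I^(3/2)/1480608)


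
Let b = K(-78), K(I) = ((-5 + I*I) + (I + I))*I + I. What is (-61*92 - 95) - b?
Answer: 456365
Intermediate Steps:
K(I) = I + I*(-5 + I**2 + 2*I) (K(I) = ((-5 + I**2) + 2*I)*I + I = (-5 + I**2 + 2*I)*I + I = I*(-5 + I**2 + 2*I) + I = I + I*(-5 + I**2 + 2*I))
b = -462072 (b = -78*(-4 + (-78)**2 + 2*(-78)) = -78*(-4 + 6084 - 156) = -78*5924 = -462072)
(-61*92 - 95) - b = (-61*92 - 95) - 1*(-462072) = (-5612 - 95) + 462072 = -5707 + 462072 = 456365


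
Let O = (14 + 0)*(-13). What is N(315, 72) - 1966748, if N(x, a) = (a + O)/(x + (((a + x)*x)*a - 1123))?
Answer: -8630436371703/4388176 ≈ -1.9667e+6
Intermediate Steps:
O = -182 (O = 14*(-13) = -182)
N(x, a) = (-182 + a)/(-1123 + x + a*x*(a + x)) (N(x, a) = (a - 182)/(x + (((a + x)*x)*a - 1123)) = (-182 + a)/(x + ((x*(a + x))*a - 1123)) = (-182 + a)/(x + (a*x*(a + x) - 1123)) = (-182 + a)/(x + (-1123 + a*x*(a + x))) = (-182 + a)/(-1123 + x + a*x*(a + x)))
N(315, 72) - 1966748 = (-182 + 72)/(-1123 + 315 + 72*315² + 315*72²) - 1966748 = -110/(-1123 + 315 + 72*99225 + 315*5184) - 1966748 = -110/(-1123 + 315 + 7144200 + 1632960) - 1966748 = -110/8776352 - 1966748 = (1/8776352)*(-110) - 1966748 = -55/4388176 - 1966748 = -8630436371703/4388176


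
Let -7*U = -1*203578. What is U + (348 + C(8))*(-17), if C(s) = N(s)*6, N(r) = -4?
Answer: 165022/7 ≈ 23575.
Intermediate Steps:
C(s) = -24 (C(s) = -4*6 = -24)
U = 203578/7 (U = -(-1)*203578/7 = -⅐*(-203578) = 203578/7 ≈ 29083.)
U + (348 + C(8))*(-17) = 203578/7 + (348 - 24)*(-17) = 203578/7 + 324*(-17) = 203578/7 - 5508 = 165022/7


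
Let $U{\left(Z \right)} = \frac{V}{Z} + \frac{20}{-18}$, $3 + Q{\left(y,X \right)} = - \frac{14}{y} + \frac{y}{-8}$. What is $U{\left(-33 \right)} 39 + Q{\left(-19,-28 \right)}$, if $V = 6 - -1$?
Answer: $- \frac{258295}{5016} \approx -51.494$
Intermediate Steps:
$Q{\left(y,X \right)} = -3 - \frac{14}{y} - \frac{y}{8}$ ($Q{\left(y,X \right)} = -3 + \left(- \frac{14}{y} + \frac{y}{-8}\right) = -3 + \left(- \frac{14}{y} + y \left(- \frac{1}{8}\right)\right) = -3 - \left(\frac{14}{y} + \frac{y}{8}\right) = -3 - \frac{14}{y} - \frac{y}{8}$)
$V = 7$ ($V = 6 + 1 = 7$)
$U{\left(Z \right)} = - \frac{10}{9} + \frac{7}{Z}$ ($U{\left(Z \right)} = \frac{7}{Z} + \frac{20}{-18} = \frac{7}{Z} + 20 \left(- \frac{1}{18}\right) = \frac{7}{Z} - \frac{10}{9} = - \frac{10}{9} + \frac{7}{Z}$)
$U{\left(-33 \right)} 39 + Q{\left(-19,-28 \right)} = \left(- \frac{10}{9} + \frac{7}{-33}\right) 39 - \left(\frac{5}{8} - \frac{14}{19}\right) = \left(- \frac{10}{9} + 7 \left(- \frac{1}{33}\right)\right) 39 - - \frac{17}{152} = \left(- \frac{10}{9} - \frac{7}{33}\right) 39 + \left(-3 + \frac{14}{19} + \frac{19}{8}\right) = \left(- \frac{131}{99}\right) 39 + \frac{17}{152} = - \frac{1703}{33} + \frac{17}{152} = - \frac{258295}{5016}$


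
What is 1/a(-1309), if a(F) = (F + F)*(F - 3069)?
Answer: 1/11461604 ≈ 8.7248e-8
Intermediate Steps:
a(F) = 2*F*(-3069 + F) (a(F) = (2*F)*(-3069 + F) = 2*F*(-3069 + F))
1/a(-1309) = 1/(2*(-1309)*(-3069 - 1309)) = 1/(2*(-1309)*(-4378)) = 1/11461604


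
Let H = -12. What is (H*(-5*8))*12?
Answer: 5760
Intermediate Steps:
(H*(-5*8))*12 = -(-60)*8*12 = -12*(-40)*12 = 480*12 = 5760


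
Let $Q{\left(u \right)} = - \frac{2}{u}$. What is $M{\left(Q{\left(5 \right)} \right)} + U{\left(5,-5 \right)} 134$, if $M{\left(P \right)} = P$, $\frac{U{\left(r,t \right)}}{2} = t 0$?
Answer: $- \frac{2}{5} \approx -0.4$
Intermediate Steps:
$U{\left(r,t \right)} = 0$ ($U{\left(r,t \right)} = 2 t 0 = 2 \cdot 0 = 0$)
$M{\left(Q{\left(5 \right)} \right)} + U{\left(5,-5 \right)} 134 = - \frac{2}{5} + 0 \cdot 134 = \left(-2\right) \frac{1}{5} + 0 = - \frac{2}{5} + 0 = - \frac{2}{5}$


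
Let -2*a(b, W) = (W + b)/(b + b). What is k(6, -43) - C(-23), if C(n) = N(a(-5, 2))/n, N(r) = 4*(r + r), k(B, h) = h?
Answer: -4951/115 ≈ -43.052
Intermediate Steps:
a(b, W) = -(W + b)/(4*b) (a(b, W) = -(W + b)/(2*(b + b)) = -(W + b)/(2*(2*b)) = -(W + b)*1/(2*b)/2 = -(W + b)/(4*b))
N(r) = 8*r (N(r) = 4*(2*r) = 8*r)
C(n) = -6/(5*n) (C(n) = (8*((¼)*(-1*2 - 1*(-5))/(-5)))/n = (8*((¼)*(-⅕)*(-2 + 5)))/n = (8*((¼)*(-⅕)*3))/n = (8*(-3/20))/n = -6/(5*n))
k(6, -43) - C(-23) = -43 - (-6)/(5*(-23)) = -43 - (-6)*(-1)/(5*23) = -43 - 1*6/115 = -43 - 6/115 = -4951/115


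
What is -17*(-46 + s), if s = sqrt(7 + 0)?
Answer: 782 - 17*sqrt(7) ≈ 737.02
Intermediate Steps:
s = sqrt(7) ≈ 2.6458
-17*(-46 + s) = -17*(-46 + sqrt(7)) = 782 - 17*sqrt(7)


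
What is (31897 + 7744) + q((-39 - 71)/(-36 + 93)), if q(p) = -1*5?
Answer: 39636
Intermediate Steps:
q(p) = -5
(31897 + 7744) + q((-39 - 71)/(-36 + 93)) = (31897 + 7744) - 5 = 39641 - 5 = 39636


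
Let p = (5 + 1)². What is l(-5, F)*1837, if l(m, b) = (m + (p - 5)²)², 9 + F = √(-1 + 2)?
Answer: 1678900432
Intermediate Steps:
F = -8 (F = -9 + √(-1 + 2) = -9 + √1 = -9 + 1 = -8)
p = 36 (p = 6² = 36)
l(m, b) = (961 + m)² (l(m, b) = (m + (36 - 5)²)² = (m + 31²)² = (m + 961)² = (961 + m)²)
l(-5, F)*1837 = (961 - 5)²*1837 = 956²*1837 = 913936*1837 = 1678900432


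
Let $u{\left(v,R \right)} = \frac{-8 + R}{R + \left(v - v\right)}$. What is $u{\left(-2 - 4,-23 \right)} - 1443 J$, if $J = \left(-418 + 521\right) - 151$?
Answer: $\frac{1593103}{23} \approx 69265.0$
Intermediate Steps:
$J = -48$ ($J = 103 - 151 = -48$)
$u{\left(v,R \right)} = \frac{-8 + R}{R}$ ($u{\left(v,R \right)} = \frac{-8 + R}{R + 0} = \frac{-8 + R}{R}$)
$u{\left(-2 - 4,-23 \right)} - 1443 J = \frac{-8 - 23}{-23} - -69264 = \left(- \frac{1}{23}\right) \left(-31\right) + 69264 = \frac{31}{23} + 69264 = \frac{1593103}{23}$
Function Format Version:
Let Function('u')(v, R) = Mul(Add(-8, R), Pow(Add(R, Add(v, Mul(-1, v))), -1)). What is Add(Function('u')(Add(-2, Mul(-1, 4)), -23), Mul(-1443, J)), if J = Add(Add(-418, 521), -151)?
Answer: Rational(1593103, 23) ≈ 69265.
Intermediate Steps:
J = -48 (J = Add(103, -151) = -48)
Function('u')(v, R) = Mul(Pow(R, -1), Add(-8, R)) (Function('u')(v, R) = Mul(Add(-8, R), Pow(Add(R, 0), -1)) = Mul(Add(-8, R), Pow(R, -1)) = Mul(Pow(R, -1), Add(-8, R)))
Add(Function('u')(Add(-2, Mul(-1, 4)), -23), Mul(-1443, J)) = Add(Mul(Pow(-23, -1), Add(-8, -23)), Mul(-1443, -48)) = Add(Mul(Rational(-1, 23), -31), 69264) = Add(Rational(31, 23), 69264) = Rational(1593103, 23)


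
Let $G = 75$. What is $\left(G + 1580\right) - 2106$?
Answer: $-451$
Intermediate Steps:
$\left(G + 1580\right) - 2106 = \left(75 + 1580\right) - 2106 = 1655 - 2106 = -451$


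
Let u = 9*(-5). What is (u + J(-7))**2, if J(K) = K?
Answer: 2704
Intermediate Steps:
u = -45
(u + J(-7))**2 = (-45 - 7)**2 = (-52)**2 = 2704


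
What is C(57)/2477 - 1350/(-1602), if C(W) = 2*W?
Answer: 195921/220453 ≈ 0.88872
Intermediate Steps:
C(57)/2477 - 1350/(-1602) = (2*57)/2477 - 1350/(-1602) = 114*(1/2477) - 1350*(-1/1602) = 114/2477 + 75/89 = 195921/220453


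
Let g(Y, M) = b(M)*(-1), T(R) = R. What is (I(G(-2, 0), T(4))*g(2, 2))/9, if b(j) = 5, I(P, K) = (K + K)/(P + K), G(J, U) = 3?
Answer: -40/63 ≈ -0.63492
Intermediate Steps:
I(P, K) = 2*K/(K + P) (I(P, K) = (2*K)/(K + P) = 2*K/(K + P))
g(Y, M) = -5 (g(Y, M) = 5*(-1) = -5)
(I(G(-2, 0), T(4))*g(2, 2))/9 = ((2*4/(4 + 3))*(-5))/9 = ((2*4/7)*(-5))*(⅑) = ((2*4*(⅐))*(-5))*(⅑) = ((8/7)*(-5))*(⅑) = -40/7*⅑ = -40/63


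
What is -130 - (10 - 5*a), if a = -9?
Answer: -185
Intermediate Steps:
-130 - (10 - 5*a) = -130 - (10 - 5*(-9)) = -130 - (10 + 45) = -130 - 1*55 = -130 - 55 = -185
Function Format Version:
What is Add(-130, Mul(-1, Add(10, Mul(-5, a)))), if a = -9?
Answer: -185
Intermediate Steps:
Add(-130, Mul(-1, Add(10, Mul(-5, a)))) = Add(-130, Mul(-1, Add(10, Mul(-5, -9)))) = Add(-130, Mul(-1, Add(10, 45))) = Add(-130, Mul(-1, 55)) = Add(-130, -55) = -185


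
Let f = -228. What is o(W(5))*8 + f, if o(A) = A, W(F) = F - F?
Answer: -228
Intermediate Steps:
W(F) = 0
o(W(5))*8 + f = 0*8 - 228 = 0 - 228 = -228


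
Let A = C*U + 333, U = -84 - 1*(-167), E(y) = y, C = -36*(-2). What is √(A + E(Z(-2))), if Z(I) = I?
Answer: √6307 ≈ 79.417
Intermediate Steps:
C = 72
U = 83 (U = -84 + 167 = 83)
A = 6309 (A = 72*83 + 333 = 5976 + 333 = 6309)
√(A + E(Z(-2))) = √(6309 - 2) = √6307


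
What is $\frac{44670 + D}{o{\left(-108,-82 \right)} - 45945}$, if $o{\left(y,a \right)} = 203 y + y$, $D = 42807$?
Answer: $- \frac{2243}{1743} \approx -1.2869$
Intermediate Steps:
$o{\left(y,a \right)} = 204 y$
$\frac{44670 + D}{o{\left(-108,-82 \right)} - 45945} = \frac{44670 + 42807}{204 \left(-108\right) - 45945} = \frac{87477}{-22032 - 45945} = \frac{87477}{-67977} = 87477 \left(- \frac{1}{67977}\right) = - \frac{2243}{1743}$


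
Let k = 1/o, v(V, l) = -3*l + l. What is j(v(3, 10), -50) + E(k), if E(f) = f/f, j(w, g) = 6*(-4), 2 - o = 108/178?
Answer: -23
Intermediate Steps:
o = 124/89 (o = 2 - 108/178 = 2 - 1*54/89 = 2 - 54/89 = 124/89 ≈ 1.3933)
v(V, l) = -2*l
j(w, g) = -24
k = 89/124 (k = 1/(124/89) = 89/124 ≈ 0.71774)
E(f) = 1
j(v(3, 10), -50) + E(k) = -24 + 1 = -23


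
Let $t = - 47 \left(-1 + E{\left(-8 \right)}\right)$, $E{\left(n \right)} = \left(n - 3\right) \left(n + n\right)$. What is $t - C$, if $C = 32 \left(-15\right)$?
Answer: $-7745$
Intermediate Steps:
$E{\left(n \right)} = 2 n \left(-3 + n\right)$ ($E{\left(n \right)} = \left(-3 + n\right) 2 n = 2 n \left(-3 + n\right)$)
$C = -480$
$t = -8225$ ($t = - 47 \left(-1 + 2 \left(-8\right) \left(-3 - 8\right)\right) = - 47 \left(-1 + 2 \left(-8\right) \left(-11\right)\right) = - 47 \left(-1 + 176\right) = \left(-47\right) 175 = -8225$)
$t - C = -8225 - -480 = -8225 + 480 = -7745$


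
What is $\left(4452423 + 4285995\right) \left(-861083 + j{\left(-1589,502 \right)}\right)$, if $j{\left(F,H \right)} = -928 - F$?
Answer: $-7518727092396$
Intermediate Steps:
$\left(4452423 + 4285995\right) \left(-861083 + j{\left(-1589,502 \right)}\right) = \left(4452423 + 4285995\right) \left(-861083 - -661\right) = 8738418 \left(-861083 + \left(-928 + 1589\right)\right) = 8738418 \left(-861083 + 661\right) = 8738418 \left(-860422\right) = -7518727092396$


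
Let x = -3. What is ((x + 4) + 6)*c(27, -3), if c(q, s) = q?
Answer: 189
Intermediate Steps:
((x + 4) + 6)*c(27, -3) = ((-3 + 4) + 6)*27 = (1 + 6)*27 = 7*27 = 189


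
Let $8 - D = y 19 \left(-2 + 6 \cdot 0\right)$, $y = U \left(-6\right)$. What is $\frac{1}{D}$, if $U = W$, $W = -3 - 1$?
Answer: $\frac{1}{920} \approx 0.001087$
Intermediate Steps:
$W = -4$
$U = -4$
$y = 24$ ($y = \left(-4\right) \left(-6\right) = 24$)
$D = 920$ ($D = 8 - 24 \cdot 19 \left(-2 + 6 \cdot 0\right) = 8 - 456 \left(-2 + 0\right) = 8 - 456 \left(-2\right) = 8 - -912 = 8 + 912 = 920$)
$\frac{1}{D} = \frac{1}{920}$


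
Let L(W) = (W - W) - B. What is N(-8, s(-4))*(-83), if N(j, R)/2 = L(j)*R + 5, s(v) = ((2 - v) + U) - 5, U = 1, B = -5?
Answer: -2490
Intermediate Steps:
L(W) = 5 (L(W) = (W - W) - 1*(-5) = 0 + 5 = 5)
s(v) = -2 - v (s(v) = ((2 - v) + 1) - 5 = (3 - v) - 5 = -2 - v)
N(j, R) = 10 + 10*R (N(j, R) = 2*(5*R + 5) = 2*(5 + 5*R) = 10 + 10*R)
N(-8, s(-4))*(-83) = (10 + 10*(-2 - 1*(-4)))*(-83) = (10 + 10*(-2 + 4))*(-83) = (10 + 10*2)*(-83) = (10 + 20)*(-83) = 30*(-83) = -2490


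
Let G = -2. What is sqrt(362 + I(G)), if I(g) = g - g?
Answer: sqrt(362) ≈ 19.026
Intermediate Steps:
I(g) = 0
sqrt(362 + I(G)) = sqrt(362 + 0) = sqrt(362)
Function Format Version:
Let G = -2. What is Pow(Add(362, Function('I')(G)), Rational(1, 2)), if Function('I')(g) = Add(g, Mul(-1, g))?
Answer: Pow(362, Rational(1, 2)) ≈ 19.026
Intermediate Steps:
Function('I')(g) = 0
Pow(Add(362, Function('I')(G)), Rational(1, 2)) = Pow(Add(362, 0), Rational(1, 2)) = Pow(362, Rational(1, 2))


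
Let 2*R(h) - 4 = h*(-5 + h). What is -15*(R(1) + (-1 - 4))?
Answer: 75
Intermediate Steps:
R(h) = 2 + h*(-5 + h)/2 (R(h) = 2 + (h*(-5 + h))/2 = 2 + h*(-5 + h)/2)
-15*(R(1) + (-1 - 4)) = -15*((2 + (1/2)*1**2 - 5/2*1) + (-1 - 4)) = -15*((2 + (1/2)*1 - 5/2) - 5) = -15*((2 + 1/2 - 5/2) - 5) = -15*(0 - 5) = -15*(-5) = 75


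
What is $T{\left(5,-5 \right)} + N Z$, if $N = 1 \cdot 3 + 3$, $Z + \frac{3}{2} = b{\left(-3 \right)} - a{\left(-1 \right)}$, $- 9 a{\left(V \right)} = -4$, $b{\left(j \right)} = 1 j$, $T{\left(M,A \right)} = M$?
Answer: $- \frac{74}{3} \approx -24.667$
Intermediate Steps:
$b{\left(j \right)} = j$
$a{\left(V \right)} = \frac{4}{9}$ ($a{\left(V \right)} = \left(- \frac{1}{9}\right) \left(-4\right) = \frac{4}{9}$)
$Z = - \frac{89}{18}$ ($Z = - \frac{3}{2} - \frac{31}{9} = - \frac{89}{18} \approx -4.9444$)
$N = 6$ ($N = 3 + 3 = 6$)
$T{\left(5,-5 \right)} + N Z = 5 + 6 \left(- \frac{89}{18}\right) = 5 - \frac{89}{3} = - \frac{74}{3}$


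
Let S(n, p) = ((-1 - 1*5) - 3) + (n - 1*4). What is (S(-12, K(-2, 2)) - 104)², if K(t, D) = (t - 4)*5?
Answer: 16641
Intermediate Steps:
K(t, D) = -20 + 5*t (K(t, D) = (-4 + t)*5 = -20 + 5*t)
S(n, p) = -13 + n (S(n, p) = ((-1 - 5) - 3) + (n - 4) = (-6 - 3) + (-4 + n) = -9 + (-4 + n) = -13 + n)
(S(-12, K(-2, 2)) - 104)² = ((-13 - 12) - 104)² = (-25 - 104)² = (-129)² = 16641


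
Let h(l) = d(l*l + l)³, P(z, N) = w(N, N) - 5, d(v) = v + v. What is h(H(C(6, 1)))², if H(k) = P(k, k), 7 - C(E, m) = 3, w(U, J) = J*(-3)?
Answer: 25917517364985856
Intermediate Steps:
w(U, J) = -3*J
d(v) = 2*v
C(E, m) = 4 (C(E, m) = 7 - 1*3 = 7 - 3 = 4)
P(z, N) = -5 - 3*N (P(z, N) = -3*N - 5 = -5 - 3*N)
H(k) = -5 - 3*k
h(l) = (2*l + 2*l²)³ (h(l) = (2*(l*l + l))³ = (2*(l² + l))³ = (2*(l + l²))³ = (2*l + 2*l²)³)
h(H(C(6, 1)))² = (8*(-5 - 3*4)³*(1 + (-5 - 3*4))³)² = (8*(-5 - 12)³*(1 + (-5 - 12))³)² = (8*(-17)³*(1 - 17)³)² = (8*(-4913)*(-16)³)² = (8*(-4913)*(-4096))² = 160989184² = 25917517364985856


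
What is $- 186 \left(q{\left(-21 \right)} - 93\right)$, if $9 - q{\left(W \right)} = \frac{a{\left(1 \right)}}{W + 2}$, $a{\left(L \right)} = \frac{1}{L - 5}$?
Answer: $\frac{593805}{38} \approx 15626.0$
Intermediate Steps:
$a{\left(L \right)} = \frac{1}{-5 + L}$
$q{\left(W \right)} = 9 + \frac{1}{4 \left(2 + W\right)}$ ($q{\left(W \right)} = 9 - \frac{1}{\left(-5 + 1\right) \left(W + 2\right)} = 9 - \frac{1}{\left(-4\right) \left(2 + W\right)} = 9 - - \frac{1}{4 \left(2 + W\right)} = 9 + \frac{1}{4 \left(2 + W\right)}$)
$- 186 \left(q{\left(-21 \right)} - 93\right) = - 186 \left(\frac{73 + 36 \left(-21\right)}{4 \left(2 - 21\right)} - 93\right) = - 186 \left(\frac{73 - 756}{4 \left(-19\right)} - 93\right) = - 186 \left(\frac{1}{4} \left(- \frac{1}{19}\right) \left(-683\right) - 93\right) = - 186 \left(\frac{683}{76} - 93\right) = \left(-186\right) \left(- \frac{6385}{76}\right) = \frac{593805}{38}$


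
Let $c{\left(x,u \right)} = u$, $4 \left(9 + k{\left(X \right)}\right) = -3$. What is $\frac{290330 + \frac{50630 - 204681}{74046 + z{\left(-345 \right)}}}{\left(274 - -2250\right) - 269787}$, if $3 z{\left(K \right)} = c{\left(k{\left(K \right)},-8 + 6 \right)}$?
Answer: $- \frac{64492282727}{59368733768} \approx -1.0863$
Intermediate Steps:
$k{\left(X \right)} = - \frac{39}{4}$ ($k{\left(X \right)} = -9 + \frac{1}{4} \left(-3\right) = -9 - \frac{3}{4} = - \frac{39}{4}$)
$z{\left(K \right)} = - \frac{2}{3}$ ($z{\left(K \right)} = \frac{-8 + 6}{3} = \frac{1}{3} \left(-2\right) = - \frac{2}{3}$)
$\frac{290330 + \frac{50630 - 204681}{74046 + z{\left(-345 \right)}}}{\left(274 - -2250\right) - 269787} = \frac{290330 + \frac{50630 - 204681}{74046 - \frac{2}{3}}}{\left(274 - -2250\right) - 269787} = \frac{290330 - \frac{154051}{\frac{222136}{3}}}{\left(274 + 2250\right) - 269787} = \frac{290330 - \frac{462153}{222136}}{2524 - 269787} = \frac{290330 - \frac{462153}{222136}}{-267263} = \frac{64492282727}{222136} \left(- \frac{1}{267263}\right) = - \frac{64492282727}{59368733768}$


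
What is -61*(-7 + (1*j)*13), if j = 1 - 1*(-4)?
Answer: -3538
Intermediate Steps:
j = 5 (j = 1 + 4 = 5)
-61*(-7 + (1*j)*13) = -61*(-7 + (1*5)*13) = -61*(-7 + 5*13) = -61*(-7 + 65) = -61*58 = -3538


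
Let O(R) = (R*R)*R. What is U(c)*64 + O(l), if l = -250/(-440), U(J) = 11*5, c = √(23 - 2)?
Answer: 299863305/85184 ≈ 3520.2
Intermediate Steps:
c = √21 ≈ 4.5826
U(J) = 55
l = 25/44 (l = -250*(-1/440) = 25/44 ≈ 0.56818)
O(R) = R³ (O(R) = R²*R = R³)
U(c)*64 + O(l) = 55*64 + (25/44)³ = 3520 + 15625/85184 = 299863305/85184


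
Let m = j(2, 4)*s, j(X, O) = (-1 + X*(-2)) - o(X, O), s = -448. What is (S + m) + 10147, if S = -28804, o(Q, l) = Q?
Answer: -15521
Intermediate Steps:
j(X, O) = -1 - 3*X (j(X, O) = (-1 + X*(-2)) - X = (-1 - 2*X) - X = -1 - 3*X)
m = 3136 (m = (-1 - 3*2)*(-448) = (-1 - 6)*(-448) = -7*(-448) = 3136)
(S + m) + 10147 = (-28804 + 3136) + 10147 = -25668 + 10147 = -15521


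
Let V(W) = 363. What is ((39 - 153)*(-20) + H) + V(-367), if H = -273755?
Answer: -271112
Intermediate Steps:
((39 - 153)*(-20) + H) + V(-367) = ((39 - 153)*(-20) - 273755) + 363 = (-114*(-20) - 273755) + 363 = (2280 - 273755) + 363 = -271475 + 363 = -271112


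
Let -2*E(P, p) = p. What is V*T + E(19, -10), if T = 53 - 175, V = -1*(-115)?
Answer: -14025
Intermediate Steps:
E(P, p) = -p/2
V = 115
T = -122
V*T + E(19, -10) = 115*(-122) - ½*(-10) = -14030 + 5 = -14025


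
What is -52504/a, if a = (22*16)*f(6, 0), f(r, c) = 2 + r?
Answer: -6563/352 ≈ -18.645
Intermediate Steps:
a = 2816 (a = (22*16)*(2 + 6) = 352*8 = 2816)
-52504/a = -52504/2816 = -52504*1/2816 = -6563/352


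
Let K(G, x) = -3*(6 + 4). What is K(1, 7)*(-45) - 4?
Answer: 1346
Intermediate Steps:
K(G, x) = -30 (K(G, x) = -3*10 = -30)
K(1, 7)*(-45) - 4 = -30*(-45) - 4 = 1350 - 4 = 1346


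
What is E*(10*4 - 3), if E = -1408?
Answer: -52096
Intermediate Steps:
E*(10*4 - 3) = -1408*(10*4 - 3) = -1408*(40 - 3) = -1408*37 = -52096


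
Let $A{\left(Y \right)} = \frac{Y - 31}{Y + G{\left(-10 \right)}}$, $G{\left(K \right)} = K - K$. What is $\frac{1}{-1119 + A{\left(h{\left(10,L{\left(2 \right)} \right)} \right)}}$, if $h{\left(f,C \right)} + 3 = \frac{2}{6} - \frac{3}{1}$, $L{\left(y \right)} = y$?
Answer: $- \frac{17}{18913} \approx -0.00089885$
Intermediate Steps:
$G{\left(K \right)} = 0$
$h{\left(f,C \right)} = - \frac{17}{3}$ ($h{\left(f,C \right)} = -3 + \left(\frac{2}{6} - \frac{3}{1}\right) = -3 + \left(2 \cdot \frac{1}{6} - 3\right) = -3 + \left(\frac{1}{3} - 3\right) = -3 - \frac{8}{3} = - \frac{17}{3}$)
$A{\left(Y \right)} = \frac{-31 + Y}{Y}$ ($A{\left(Y \right)} = \frac{Y - 31}{Y + 0} = \frac{-31 + Y}{Y}$)
$\frac{1}{-1119 + A{\left(h{\left(10,L{\left(2 \right)} \right)} \right)}} = \frac{1}{-1119 + \frac{-31 - \frac{17}{3}}{- \frac{17}{3}}} = \frac{1}{-1119 - - \frac{110}{17}} = \frac{1}{-1119 + \frac{110}{17}} = \frac{1}{- \frac{18913}{17}} = - \frac{17}{18913}$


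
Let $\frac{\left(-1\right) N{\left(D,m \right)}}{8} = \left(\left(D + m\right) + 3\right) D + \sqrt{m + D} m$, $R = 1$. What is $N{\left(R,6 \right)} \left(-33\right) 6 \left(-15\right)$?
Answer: $-237600 - 142560 \sqrt{7} \approx -6.1478 \cdot 10^{5}$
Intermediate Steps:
$N{\left(D,m \right)} = - 8 D \left(3 + D + m\right) - 8 m \sqrt{D + m}$ ($N{\left(D,m \right)} = - 8 \left(\left(\left(D + m\right) + 3\right) D + \sqrt{m + D} m\right) = - 8 \left(\left(3 + D + m\right) D + \sqrt{D + m} m\right) = - 8 \left(D \left(3 + D + m\right) + m \sqrt{D + m}\right) = - 8 D \left(3 + D + m\right) - 8 m \sqrt{D + m}$)
$N{\left(R,6 \right)} \left(-33\right) 6 \left(-15\right) = \left(\left(-24\right) 1 - 8 \cdot 1^{2} - 8 \cdot 6 - 48 \sqrt{1 + 6}\right) \left(-33\right) 6 \left(-15\right) = \left(-24 - 8 - 48 - 48 \sqrt{7}\right) \left(-33\right) \left(-90\right) = \left(-80 - 48 \sqrt{7}\right) \left(-33\right) \left(-90\right) = \left(2640 + 1584 \sqrt{7}\right) \left(-90\right) = -237600 - 142560 \sqrt{7}$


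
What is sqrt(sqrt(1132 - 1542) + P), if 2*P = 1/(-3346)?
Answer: sqrt(-1673 + 11195716*I*sqrt(410))/3346 ≈ 3.1818 + 3.1819*I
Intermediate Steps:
P = -1/6692 (P = (1/2)/(-3346) = (1/2)*(-1/3346) = -1/6692 ≈ -0.00014943)
sqrt(sqrt(1132 - 1542) + P) = sqrt(sqrt(1132 - 1542) - 1/6692) = sqrt(sqrt(-410) - 1/6692) = sqrt(I*sqrt(410) - 1/6692) = sqrt(-1/6692 + I*sqrt(410))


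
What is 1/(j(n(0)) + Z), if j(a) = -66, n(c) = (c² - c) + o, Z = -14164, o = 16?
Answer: -1/14230 ≈ -7.0274e-5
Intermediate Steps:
n(c) = 16 + c² - c (n(c) = (c² - c) + 16 = 16 + c² - c)
1/(j(n(0)) + Z) = 1/(-66 - 14164) = 1/(-14230) = -1/14230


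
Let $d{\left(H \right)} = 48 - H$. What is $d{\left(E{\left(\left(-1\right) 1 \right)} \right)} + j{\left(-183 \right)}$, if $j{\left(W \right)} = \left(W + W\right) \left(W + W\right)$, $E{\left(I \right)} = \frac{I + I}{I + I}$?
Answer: $134003$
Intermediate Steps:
$E{\left(I \right)} = 1$ ($E{\left(I \right)} = \frac{2 I}{2 I} = 2 I \frac{1}{2 I} = 1$)
$j{\left(W \right)} = 4 W^{2}$ ($j{\left(W \right)} = 2 W 2 W = 4 W^{2}$)
$d{\left(E{\left(\left(-1\right) 1 \right)} \right)} + j{\left(-183 \right)} = \left(48 - 1\right) + 4 \left(-183\right)^{2} = \left(48 - 1\right) + 4 \cdot 33489 = 47 + 133956 = 134003$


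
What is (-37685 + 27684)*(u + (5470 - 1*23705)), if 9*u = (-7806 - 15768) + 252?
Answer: 624852479/3 ≈ 2.0828e+8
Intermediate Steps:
u = -7774/3 (u = ((-7806 - 15768) + 252)/9 = (-23574 + 252)/9 = (⅑)*(-23322) = -7774/3 ≈ -2591.3)
(-37685 + 27684)*(u + (5470 - 1*23705)) = (-37685 + 27684)*(-7774/3 + (5470 - 1*23705)) = -10001*(-7774/3 + (5470 - 23705)) = -10001*(-7774/3 - 18235) = -10001*(-62479/3) = 624852479/3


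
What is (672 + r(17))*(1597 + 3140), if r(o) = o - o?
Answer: 3183264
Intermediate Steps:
r(o) = 0
(672 + r(17))*(1597 + 3140) = (672 + 0)*(1597 + 3140) = 672*4737 = 3183264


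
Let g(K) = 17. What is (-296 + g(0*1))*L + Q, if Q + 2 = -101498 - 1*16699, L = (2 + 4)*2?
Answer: -121547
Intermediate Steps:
L = 12 (L = 6*2 = 12)
Q = -118199 (Q = -2 + (-101498 - 1*16699) = -2 + (-101498 - 16699) = -2 - 118197 = -118199)
(-296 + g(0*1))*L + Q = (-296 + 17)*12 - 118199 = -279*12 - 118199 = -3348 - 118199 = -121547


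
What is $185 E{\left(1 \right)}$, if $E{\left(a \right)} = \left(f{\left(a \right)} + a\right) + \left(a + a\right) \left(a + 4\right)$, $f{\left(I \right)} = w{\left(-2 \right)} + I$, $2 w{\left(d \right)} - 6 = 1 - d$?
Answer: $\frac{6105}{2} \approx 3052.5$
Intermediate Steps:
$w{\left(d \right)} = \frac{7}{2} - \frac{d}{2}$ ($w{\left(d \right)} = 3 + \frac{1 - d}{2} = 3 - \left(- \frac{1}{2} + \frac{d}{2}\right) = \frac{7}{2} - \frac{d}{2}$)
$f{\left(I \right)} = \frac{9}{2} + I$ ($f{\left(I \right)} = \left(\frac{7}{2} - -1\right) + I = \left(\frac{7}{2} + 1\right) + I = \frac{9}{2} + I$)
$E{\left(a \right)} = \frac{9}{2} + 2 a + 2 a \left(4 + a\right)$ ($E{\left(a \right)} = \left(\left(\frac{9}{2} + a\right) + a\right) + \left(a + a\right) \left(a + 4\right) = \left(\frac{9}{2} + 2 a\right) + 2 a \left(4 + a\right) = \frac{9}{2} + 2 a + 2 a \left(4 + a\right)$)
$185 E{\left(1 \right)} = 185 \left(\frac{9}{2} + 2 \cdot 1^{2} + 10 \cdot 1\right) = 185 \left(\frac{9}{2} + 2 \cdot 1 + 10\right) = 185 \left(\frac{9}{2} + 2 + 10\right) = 185 \cdot \frac{33}{2} = \frac{6105}{2}$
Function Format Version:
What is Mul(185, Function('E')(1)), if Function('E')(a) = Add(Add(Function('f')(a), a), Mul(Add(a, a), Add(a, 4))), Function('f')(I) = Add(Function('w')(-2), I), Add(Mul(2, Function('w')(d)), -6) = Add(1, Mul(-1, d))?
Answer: Rational(6105, 2) ≈ 3052.5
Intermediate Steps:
Function('w')(d) = Add(Rational(7, 2), Mul(Rational(-1, 2), d)) (Function('w')(d) = Add(3, Mul(Rational(1, 2), Add(1, Mul(-1, d)))) = Add(3, Add(Rational(1, 2), Mul(Rational(-1, 2), d))) = Add(Rational(7, 2), Mul(Rational(-1, 2), d)))
Function('f')(I) = Add(Rational(9, 2), I) (Function('f')(I) = Add(Add(Rational(7, 2), Mul(Rational(-1, 2), -2)), I) = Add(Add(Rational(7, 2), 1), I) = Add(Rational(9, 2), I))
Function('E')(a) = Add(Rational(9, 2), Mul(2, a), Mul(2, a, Add(4, a))) (Function('E')(a) = Add(Add(Add(Rational(9, 2), a), a), Mul(Add(a, a), Add(a, 4))) = Add(Add(Rational(9, 2), Mul(2, a)), Mul(Mul(2, a), Add(4, a))) = Add(Add(Rational(9, 2), Mul(2, a)), Mul(2, a, Add(4, a))) = Add(Rational(9, 2), Mul(2, a), Mul(2, a, Add(4, a))))
Mul(185, Function('E')(1)) = Mul(185, Add(Rational(9, 2), Mul(2, Pow(1, 2)), Mul(10, 1))) = Mul(185, Add(Rational(9, 2), Mul(2, 1), 10)) = Mul(185, Add(Rational(9, 2), 2, 10)) = Mul(185, Rational(33, 2)) = Rational(6105, 2)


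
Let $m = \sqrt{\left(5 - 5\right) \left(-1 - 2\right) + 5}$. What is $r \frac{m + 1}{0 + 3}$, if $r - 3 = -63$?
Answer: $-20 - 20 \sqrt{5} \approx -64.721$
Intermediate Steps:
$r = -60$ ($r = 3 - 63 = -60$)
$m = \sqrt{5}$ ($m = \sqrt{0 \left(-3\right) + 5} = \sqrt{0 + 5} = \sqrt{5} \approx 2.2361$)
$r \frac{m + 1}{0 + 3} = - 60 \frac{\sqrt{5} + 1}{0 + 3} = - 60 \frac{1 + \sqrt{5}}{3} = - 60 \left(1 + \sqrt{5}\right) \frac{1}{3} = - 60 \left(\frac{1}{3} + \frac{\sqrt{5}}{3}\right) = -20 - 20 \sqrt{5}$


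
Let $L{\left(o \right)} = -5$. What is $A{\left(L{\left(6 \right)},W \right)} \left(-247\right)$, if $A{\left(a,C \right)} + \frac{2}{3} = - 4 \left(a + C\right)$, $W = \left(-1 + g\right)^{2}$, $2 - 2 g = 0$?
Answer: $- \frac{14326}{3} \approx -4775.3$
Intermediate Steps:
$g = 1$ ($g = 1 - 0 = 1 + 0 = 1$)
$W = 0$ ($W = \left(-1 + 1\right)^{2} = 0^{2} = 0$)
$A{\left(a,C \right)} = - \frac{2}{3} - 4 C - 4 a$ ($A{\left(a,C \right)} = - \frac{2}{3} - 4 \left(a + C\right) = - \frac{2}{3} - 4 \left(C + a\right) = - \frac{2}{3} - \left(4 C + 4 a\right) = - \frac{2}{3} - 4 C - 4 a$)
$A{\left(L{\left(6 \right)},W \right)} \left(-247\right) = \left(- \frac{2}{3} - 0 - -20\right) \left(-247\right) = \left(- \frac{2}{3} + 0 + 20\right) \left(-247\right) = \frac{58}{3} \left(-247\right) = - \frac{14326}{3}$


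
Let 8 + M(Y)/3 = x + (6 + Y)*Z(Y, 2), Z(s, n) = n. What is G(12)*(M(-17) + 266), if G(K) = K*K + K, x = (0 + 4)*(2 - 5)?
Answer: 21840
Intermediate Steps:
x = -12 (x = 4*(-3) = -12)
G(K) = K + K² (G(K) = K² + K = K + K²)
M(Y) = -24 + 6*Y (M(Y) = -24 + 3*(-12 + (6 + Y)*2) = -24 + 3*(-12 + (12 + 2*Y)) = -24 + 3*(2*Y) = -24 + 6*Y)
G(12)*(M(-17) + 266) = (12*(1 + 12))*((-24 + 6*(-17)) + 266) = (12*13)*((-24 - 102) + 266) = 156*(-126 + 266) = 156*140 = 21840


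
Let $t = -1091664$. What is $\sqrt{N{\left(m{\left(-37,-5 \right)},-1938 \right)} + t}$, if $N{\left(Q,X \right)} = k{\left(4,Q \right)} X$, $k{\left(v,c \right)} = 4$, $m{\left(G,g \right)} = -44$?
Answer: $2 i \sqrt{274854} \approx 1048.5 i$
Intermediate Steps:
$N{\left(Q,X \right)} = 4 X$
$\sqrt{N{\left(m{\left(-37,-5 \right)},-1938 \right)} + t} = \sqrt{4 \left(-1938\right) - 1091664} = \sqrt{-7752 - 1091664} = \sqrt{-1099416} = 2 i \sqrt{274854}$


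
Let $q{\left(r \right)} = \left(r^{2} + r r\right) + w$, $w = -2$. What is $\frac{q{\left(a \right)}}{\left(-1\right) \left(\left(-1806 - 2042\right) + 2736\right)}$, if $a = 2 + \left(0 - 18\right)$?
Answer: $\frac{255}{556} \approx 0.45863$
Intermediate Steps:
$a = -16$ ($a = 2 + \left(0 - 18\right) = 2 - 18 = -16$)
$q{\left(r \right)} = -2 + 2 r^{2}$ ($q{\left(r \right)} = \left(r^{2} + r r\right) - 2 = \left(r^{2} + r^{2}\right) - 2 = 2 r^{2} - 2 = -2 + 2 r^{2}$)
$\frac{q{\left(a \right)}}{\left(-1\right) \left(\left(-1806 - 2042\right) + 2736\right)} = \frac{-2 + 2 \left(-16\right)^{2}}{\left(-1\right) \left(\left(-1806 - 2042\right) + 2736\right)} = \frac{-2 + 2 \cdot 256}{\left(-1\right) \left(\left(-1806 - 2042\right) + 2736\right)} = \frac{-2 + 512}{\left(-1\right) \left(-3848 + 2736\right)} = \frac{510}{\left(-1\right) \left(-1112\right)} = \frac{510}{1112} = 510 \cdot \frac{1}{1112} = \frac{255}{556}$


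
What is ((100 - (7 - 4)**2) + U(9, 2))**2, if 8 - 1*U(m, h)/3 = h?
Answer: 11881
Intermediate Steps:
U(m, h) = 24 - 3*h
((100 - (7 - 4)**2) + U(9, 2))**2 = ((100 - (7 - 4)**2) + (24 - 3*2))**2 = ((100 - 1*3**2) + (24 - 6))**2 = ((100 - 1*9) + 18)**2 = ((100 - 9) + 18)**2 = (91 + 18)**2 = 109**2 = 11881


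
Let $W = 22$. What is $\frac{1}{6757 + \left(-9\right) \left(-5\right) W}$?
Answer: $\frac{1}{7747} \approx 0.00012908$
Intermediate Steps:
$\frac{1}{6757 + \left(-9\right) \left(-5\right) W} = \frac{1}{6757 + \left(-9\right) \left(-5\right) 22} = \frac{1}{6757 + 45 \cdot 22} = \frac{1}{6757 + 990} = \frac{1}{7747}$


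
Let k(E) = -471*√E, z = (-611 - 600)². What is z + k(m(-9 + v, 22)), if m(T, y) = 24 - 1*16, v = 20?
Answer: 1466521 - 942*√2 ≈ 1.4652e+6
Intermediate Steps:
m(T, y) = 8 (m(T, y) = 24 - 16 = 8)
z = 1466521 (z = (-1211)² = 1466521)
z + k(m(-9 + v, 22)) = 1466521 - 942*√2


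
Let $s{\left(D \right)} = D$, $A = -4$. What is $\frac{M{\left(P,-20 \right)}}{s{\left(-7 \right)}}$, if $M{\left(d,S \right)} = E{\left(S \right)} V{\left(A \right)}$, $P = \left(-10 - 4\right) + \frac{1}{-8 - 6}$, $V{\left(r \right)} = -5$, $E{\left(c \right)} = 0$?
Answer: $0$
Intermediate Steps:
$P = - \frac{197}{14}$ ($P = -14 + \frac{1}{-14} = -14 - \frac{1}{14} = - \frac{197}{14} \approx -14.071$)
$M{\left(d,S \right)} = 0$ ($M{\left(d,S \right)} = 0 \left(-5\right) = 0$)
$\frac{M{\left(P,-20 \right)}}{s{\left(-7 \right)}} = \frac{0}{-7} = 0 \left(- \frac{1}{7}\right) = 0$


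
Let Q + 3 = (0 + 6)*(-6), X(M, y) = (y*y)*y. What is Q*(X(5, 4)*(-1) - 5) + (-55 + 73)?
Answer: 2709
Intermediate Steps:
X(M, y) = y³ (X(M, y) = y²*y = y³)
Q = -39 (Q = -3 + (0 + 6)*(-6) = -3 + 6*(-6) = -3 - 36 = -39)
Q*(X(5, 4)*(-1) - 5) + (-55 + 73) = -39*(4³*(-1) - 5) + (-55 + 73) = -39*(64*(-1) - 5) + 18 = -39*(-64 - 5) + 18 = -39*(-69) + 18 = 2691 + 18 = 2709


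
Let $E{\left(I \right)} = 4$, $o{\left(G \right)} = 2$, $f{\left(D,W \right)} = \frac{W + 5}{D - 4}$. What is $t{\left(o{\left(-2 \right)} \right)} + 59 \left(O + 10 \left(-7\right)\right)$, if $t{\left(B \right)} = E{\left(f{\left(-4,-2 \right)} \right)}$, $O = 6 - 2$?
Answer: $-3890$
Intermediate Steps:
$f{\left(D,W \right)} = \frac{5 + W}{-4 + D}$
$O = 4$
$t{\left(B \right)} = 4$
$t{\left(o{\left(-2 \right)} \right)} + 59 \left(O + 10 \left(-7\right)\right) = 4 + 59 \left(4 + 10 \left(-7\right)\right) = 4 + 59 \left(4 - 70\right) = 4 + 59 \left(-66\right) = 4 - 3894 = -3890$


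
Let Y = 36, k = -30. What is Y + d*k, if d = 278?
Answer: -8304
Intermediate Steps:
Y + d*k = 36 + 278*(-30) = 36 - 8340 = -8304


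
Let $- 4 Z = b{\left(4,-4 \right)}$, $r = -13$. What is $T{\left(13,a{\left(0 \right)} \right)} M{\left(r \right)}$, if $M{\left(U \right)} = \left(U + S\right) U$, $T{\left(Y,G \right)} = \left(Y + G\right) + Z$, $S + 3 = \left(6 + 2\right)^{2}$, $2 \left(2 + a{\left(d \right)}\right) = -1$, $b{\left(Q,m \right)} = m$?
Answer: $-7176$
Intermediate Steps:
$Z = 1$ ($Z = \left(- \frac{1}{4}\right) \left(-4\right) = 1$)
$a{\left(d \right)} = - \frac{5}{2}$ ($a{\left(d \right)} = -2 + \frac{1}{2} \left(-1\right) = -2 - \frac{1}{2} = - \frac{5}{2}$)
$S = 61$ ($S = -3 + \left(6 + 2\right)^{2} = -3 + 8^{2} = -3 + 64 = 61$)
$T{\left(Y,G \right)} = 1 + G + Y$ ($T{\left(Y,G \right)} = \left(Y + G\right) + 1 = \left(G + Y\right) + 1 = 1 + G + Y$)
$M{\left(U \right)} = U \left(61 + U\right)$ ($M{\left(U \right)} = \left(U + 61\right) U = \left(61 + U\right) U = U \left(61 + U\right)$)
$T{\left(13,a{\left(0 \right)} \right)} M{\left(r \right)} = \left(1 - \frac{5}{2} + 13\right) \left(- 13 \left(61 - 13\right)\right) = \frac{23 \left(\left(-13\right) 48\right)}{2} = \frac{23}{2} \left(-624\right) = -7176$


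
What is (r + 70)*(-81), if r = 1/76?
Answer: -431001/76 ≈ -5671.1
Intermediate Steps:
r = 1/76 ≈ 0.013158
(r + 70)*(-81) = (1/76 + 70)*(-81) = (5321/76)*(-81) = -431001/76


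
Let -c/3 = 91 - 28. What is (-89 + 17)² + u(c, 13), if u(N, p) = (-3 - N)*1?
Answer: 5370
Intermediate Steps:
c = -189 (c = -3*(91 - 28) = -3*63 = -189)
u(N, p) = -3 - N
(-89 + 17)² + u(c, 13) = (-89 + 17)² + (-3 - 1*(-189)) = (-72)² + (-3 + 189) = 5184 + 186 = 5370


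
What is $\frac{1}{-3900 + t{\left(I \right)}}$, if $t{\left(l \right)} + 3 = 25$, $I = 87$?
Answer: $- \frac{1}{3878} \approx -0.00025787$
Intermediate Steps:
$t{\left(l \right)} = 22$ ($t{\left(l \right)} = -3 + 25 = 22$)
$\frac{1}{-3900 + t{\left(I \right)}} = \frac{1}{-3900 + 22} = \frac{1}{-3878} = - \frac{1}{3878}$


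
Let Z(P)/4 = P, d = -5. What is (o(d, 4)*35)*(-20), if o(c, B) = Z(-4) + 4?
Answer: 8400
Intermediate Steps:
Z(P) = 4*P
o(c, B) = -12 (o(c, B) = 4*(-4) + 4 = -16 + 4 = -12)
(o(d, 4)*35)*(-20) = -12*35*(-20) = -420*(-20) = 8400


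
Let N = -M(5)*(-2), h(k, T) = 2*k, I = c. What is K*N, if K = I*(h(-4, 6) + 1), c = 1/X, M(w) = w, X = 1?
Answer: -70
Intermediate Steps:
c = 1 (c = 1/1 = 1)
I = 1
K = -7 (K = 1*(2*(-4) + 1) = 1*(-8 + 1) = 1*(-7) = -7)
N = 10 (N = -1*5*(-2) = -5*(-2) = 10)
K*N = -7*10 = -70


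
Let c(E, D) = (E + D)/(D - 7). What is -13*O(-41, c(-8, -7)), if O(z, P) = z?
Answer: 533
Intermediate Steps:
c(E, D) = (D + E)/(-7 + D)
-13*O(-41, c(-8, -7)) = -13*(-41) = 533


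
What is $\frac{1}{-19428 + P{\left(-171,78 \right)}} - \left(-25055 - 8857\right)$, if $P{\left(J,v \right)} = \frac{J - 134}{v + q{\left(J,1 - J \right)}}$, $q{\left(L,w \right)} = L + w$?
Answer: $\frac{52058887625}{1535117} \approx 33912.0$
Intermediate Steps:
$P{\left(J,v \right)} = \frac{-134 + J}{1 + v}$ ($P{\left(J,v \right)} = \frac{J - 134}{v + \left(J - \left(-1 + J\right)\right)} = \frac{-134 + J}{v + 1} = \frac{-134 + J}{1 + v}$)
$\frac{1}{-19428 + P{\left(-171,78 \right)}} - \left(-25055 - 8857\right) = \frac{1}{-19428 + \frac{-134 - 171}{1 + 78}} - \left(-25055 - 8857\right) = \frac{1}{-19428 + \frac{1}{79} \left(-305\right)} - -33912 = \frac{1}{-19428 + \frac{1}{79} \left(-305\right)} + 33912 = \frac{1}{-19428 - \frac{305}{79}} + 33912 = \frac{1}{- \frac{1535117}{79}} + 33912 = - \frac{79}{1535117} + 33912 = \frac{52058887625}{1535117}$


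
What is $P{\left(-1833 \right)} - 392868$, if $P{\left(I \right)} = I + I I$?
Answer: $2965188$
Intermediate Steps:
$P{\left(I \right)} = I + I^{2}$
$P{\left(-1833 \right)} - 392868 = - 1833 \left(1 - 1833\right) - 392868 = \left(-1833\right) \left(-1832\right) - 392868 = 3358056 - 392868 = 2965188$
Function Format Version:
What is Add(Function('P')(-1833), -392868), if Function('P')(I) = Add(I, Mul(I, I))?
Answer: 2965188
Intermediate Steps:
Function('P')(I) = Add(I, Pow(I, 2))
Add(Function('P')(-1833), -392868) = Add(Mul(-1833, Add(1, -1833)), -392868) = Add(Mul(-1833, -1832), -392868) = Add(3358056, -392868) = 2965188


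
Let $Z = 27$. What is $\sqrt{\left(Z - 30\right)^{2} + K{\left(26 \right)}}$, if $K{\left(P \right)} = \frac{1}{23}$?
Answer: $\frac{4 \sqrt{299}}{23} \approx 3.0072$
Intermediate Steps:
$K{\left(P \right)} = \frac{1}{23}$
$\sqrt{\left(Z - 30\right)^{2} + K{\left(26 \right)}} = \sqrt{\left(27 - 30\right)^{2} + \frac{1}{23}} = \sqrt{\left(-3\right)^{2} + \frac{1}{23}} = \sqrt{9 + \frac{1}{23}} = \sqrt{\frac{208}{23}} = \frac{4 \sqrt{299}}{23}$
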